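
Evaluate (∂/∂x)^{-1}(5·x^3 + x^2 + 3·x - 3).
\frac{5 x^{4}}{4} + \frac{x^{3}}{3} + \frac{3 x^{2}}{2} - 3 x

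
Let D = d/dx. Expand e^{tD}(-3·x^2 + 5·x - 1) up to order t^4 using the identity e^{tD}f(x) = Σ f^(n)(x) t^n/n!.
- 3 t^{2} - t \left(6 x - 5\right) - 3 x^{2} + 5 x - 1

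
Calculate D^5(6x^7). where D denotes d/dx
15120 x^{2}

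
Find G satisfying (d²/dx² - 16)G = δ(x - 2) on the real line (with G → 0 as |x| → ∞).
-\frac{e^{-4|x - 2|}}{8}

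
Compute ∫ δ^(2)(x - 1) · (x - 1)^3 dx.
0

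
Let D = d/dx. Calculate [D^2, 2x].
4D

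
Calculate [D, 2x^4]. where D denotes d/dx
8 x^{3}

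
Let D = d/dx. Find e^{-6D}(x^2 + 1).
x^{2} - 12 x + 37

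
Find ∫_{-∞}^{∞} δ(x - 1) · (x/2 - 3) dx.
- \frac{5}{2}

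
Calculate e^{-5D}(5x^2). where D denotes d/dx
5 x^{2} - 50 x + 125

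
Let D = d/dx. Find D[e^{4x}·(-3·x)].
\left(- 12 x - 3\right) e^{4 x}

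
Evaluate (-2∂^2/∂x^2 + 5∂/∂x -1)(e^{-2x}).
- 19 e^{- 2 x}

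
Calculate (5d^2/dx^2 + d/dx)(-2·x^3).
6 x \left(- x - 10\right)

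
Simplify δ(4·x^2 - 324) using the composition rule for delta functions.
\frac{\delta(x - 9) + \delta(x + 9)}{72}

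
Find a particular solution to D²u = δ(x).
\frac{|x|}{2}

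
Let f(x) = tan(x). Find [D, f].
\frac{1}{\cos^{2}{\left(x \right)}}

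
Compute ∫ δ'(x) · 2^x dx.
- \log{\left(2 \right)}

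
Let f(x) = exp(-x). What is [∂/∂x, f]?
- e^{- x}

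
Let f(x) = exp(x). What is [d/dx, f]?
e^{x}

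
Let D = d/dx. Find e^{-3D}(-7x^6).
- 7 x^{6} + 126 x^{5} - 945 x^{4} + 3780 x^{3} - 8505 x^{2} + 10206 x - 5103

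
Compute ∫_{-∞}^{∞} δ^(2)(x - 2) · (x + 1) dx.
0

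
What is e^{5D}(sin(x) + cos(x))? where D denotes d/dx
\sqrt{2} \sin{\left(x + \frac{\pi}{4} + 5 \right)}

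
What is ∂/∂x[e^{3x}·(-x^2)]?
x \left(- 3 x - 2\right) e^{3 x}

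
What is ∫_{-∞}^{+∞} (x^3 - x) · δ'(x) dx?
1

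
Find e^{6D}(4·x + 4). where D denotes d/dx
4 x + 28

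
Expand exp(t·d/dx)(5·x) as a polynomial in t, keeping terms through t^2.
5 t + 5 x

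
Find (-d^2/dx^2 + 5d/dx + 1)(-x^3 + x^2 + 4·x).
- x^{3} - 14 x^{2} + 20 x + 18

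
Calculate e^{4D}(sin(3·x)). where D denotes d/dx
\sin{\left(3 x + 12 \right)}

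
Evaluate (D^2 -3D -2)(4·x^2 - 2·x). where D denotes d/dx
- 8 x^{2} - 20 x + 14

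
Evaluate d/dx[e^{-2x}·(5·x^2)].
10 x \left(1 - x\right) e^{- 2 x}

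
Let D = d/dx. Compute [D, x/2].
\frac{1}{2}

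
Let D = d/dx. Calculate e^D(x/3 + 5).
\frac{x}{3} + \frac{16}{3}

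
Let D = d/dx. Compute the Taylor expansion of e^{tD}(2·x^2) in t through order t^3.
2 t^{2} + 4 t x + 2 x^{2}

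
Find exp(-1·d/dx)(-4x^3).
- 4 x^{3} + 12 x^{2} - 12 x + 4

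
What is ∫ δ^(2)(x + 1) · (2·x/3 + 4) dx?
0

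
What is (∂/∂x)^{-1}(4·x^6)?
\frac{4 x^{7}}{7}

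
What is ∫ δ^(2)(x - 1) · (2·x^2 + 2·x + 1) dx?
4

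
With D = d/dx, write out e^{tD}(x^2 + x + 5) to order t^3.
t^{2} + t \left(2 x + 1\right) + x^{2} + x + 5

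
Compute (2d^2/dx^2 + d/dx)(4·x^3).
12 x \left(x + 4\right)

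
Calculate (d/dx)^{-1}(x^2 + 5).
\frac{x^{3}}{3} + 5 x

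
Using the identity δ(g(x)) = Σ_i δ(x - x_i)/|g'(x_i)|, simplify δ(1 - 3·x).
\frac{\delta(x - 1/3)}{3}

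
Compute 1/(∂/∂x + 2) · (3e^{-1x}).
3 e^{- x}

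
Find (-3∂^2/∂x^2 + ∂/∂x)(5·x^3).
15 x \left(x - 6\right)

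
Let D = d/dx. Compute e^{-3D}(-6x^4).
- 6 x^{4} + 72 x^{3} - 324 x^{2} + 648 x - 486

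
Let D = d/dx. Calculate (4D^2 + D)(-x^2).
- 2 x - 8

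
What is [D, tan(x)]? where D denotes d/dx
\frac{1}{\cos^{2}{\left(x \right)}}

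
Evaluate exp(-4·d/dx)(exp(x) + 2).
e^{x - 4} + 2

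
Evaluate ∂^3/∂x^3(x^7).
210 x^{4}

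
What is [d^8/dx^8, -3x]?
-24\frac{d^{7}}{dx^{7}}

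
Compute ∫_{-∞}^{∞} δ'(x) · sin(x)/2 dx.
- \frac{1}{2}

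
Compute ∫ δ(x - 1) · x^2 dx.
1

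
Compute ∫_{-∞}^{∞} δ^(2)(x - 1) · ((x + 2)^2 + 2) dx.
2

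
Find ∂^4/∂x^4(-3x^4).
-72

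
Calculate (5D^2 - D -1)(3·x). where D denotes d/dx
- 3 x - 3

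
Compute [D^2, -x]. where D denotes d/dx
-2D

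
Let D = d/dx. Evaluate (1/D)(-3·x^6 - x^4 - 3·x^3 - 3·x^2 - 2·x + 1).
- \frac{3 x^{7}}{7} - \frac{x^{5}}{5} - \frac{3 x^{4}}{4} - x^{3} - x^{2} + x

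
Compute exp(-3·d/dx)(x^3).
x^{3} - 9 x^{2} + 27 x - 27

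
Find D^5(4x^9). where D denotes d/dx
60480 x^{4}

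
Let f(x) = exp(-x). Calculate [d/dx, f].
- e^{- x}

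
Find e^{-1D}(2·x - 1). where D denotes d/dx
2 x - 3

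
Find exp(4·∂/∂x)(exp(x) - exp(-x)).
2 \sinh{\left(x + 4 \right)}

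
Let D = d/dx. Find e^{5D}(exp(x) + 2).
e^{x + 5} + 2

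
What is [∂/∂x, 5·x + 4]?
5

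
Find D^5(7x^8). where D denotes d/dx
47040 x^{3}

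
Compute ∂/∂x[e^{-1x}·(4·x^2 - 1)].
\left(- 4 x^{2} + 8 x + 1\right) e^{- x}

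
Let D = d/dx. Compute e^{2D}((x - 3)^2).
x^{2} - 2 x + 1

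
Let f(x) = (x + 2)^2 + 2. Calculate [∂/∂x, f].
2 x + 4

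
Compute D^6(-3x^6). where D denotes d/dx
-2160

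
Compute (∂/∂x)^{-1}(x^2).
\frac{x^{3}}{3}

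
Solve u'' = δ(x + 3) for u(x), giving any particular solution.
\frac{|x + 3|}{2}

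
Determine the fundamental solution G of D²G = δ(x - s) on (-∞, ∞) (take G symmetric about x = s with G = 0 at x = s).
\frac{|x - s|}{2}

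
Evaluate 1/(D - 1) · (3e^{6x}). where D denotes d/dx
\frac{3 e^{6 x}}{5}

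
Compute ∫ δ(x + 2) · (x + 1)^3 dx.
-1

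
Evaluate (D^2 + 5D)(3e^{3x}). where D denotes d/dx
72 e^{3 x}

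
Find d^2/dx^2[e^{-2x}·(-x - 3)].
4 \left(- x - 2\right) e^{- 2 x}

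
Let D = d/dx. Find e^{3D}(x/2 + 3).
\frac{x}{2} + \frac{9}{2}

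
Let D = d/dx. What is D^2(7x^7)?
294 x^{5}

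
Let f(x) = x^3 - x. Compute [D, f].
3 x^{2} - 1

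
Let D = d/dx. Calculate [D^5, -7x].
-35D^{4}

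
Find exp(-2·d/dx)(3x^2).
3 x^{2} - 12 x + 12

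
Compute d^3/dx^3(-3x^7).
- 630 x^{4}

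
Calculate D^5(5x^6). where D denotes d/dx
3600 x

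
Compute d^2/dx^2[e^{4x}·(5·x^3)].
10 x \left(8 x^{2} + 12 x + 3\right) e^{4 x}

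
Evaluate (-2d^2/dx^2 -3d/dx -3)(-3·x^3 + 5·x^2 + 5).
9 x^{3} + 12 x^{2} + 6 x - 35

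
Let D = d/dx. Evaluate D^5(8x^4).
0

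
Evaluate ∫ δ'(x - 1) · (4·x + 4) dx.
-4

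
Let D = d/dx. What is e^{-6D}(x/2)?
\frac{x}{2} - 3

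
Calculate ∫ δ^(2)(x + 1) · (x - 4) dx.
0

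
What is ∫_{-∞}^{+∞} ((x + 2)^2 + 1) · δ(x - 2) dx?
17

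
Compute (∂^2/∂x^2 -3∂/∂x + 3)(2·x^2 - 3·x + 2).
6 x^{2} - 21 x + 19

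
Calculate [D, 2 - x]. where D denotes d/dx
-1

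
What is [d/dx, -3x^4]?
- 12 x^{3}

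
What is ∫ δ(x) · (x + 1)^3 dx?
1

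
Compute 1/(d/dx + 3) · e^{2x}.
\frac{e^{2 x}}{5}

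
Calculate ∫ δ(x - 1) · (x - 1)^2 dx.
0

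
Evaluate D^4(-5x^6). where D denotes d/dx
- 1800 x^{2}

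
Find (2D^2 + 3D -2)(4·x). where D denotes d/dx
12 - 8 x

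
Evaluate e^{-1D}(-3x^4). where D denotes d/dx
- 3 x^{4} + 12 x^{3} - 18 x^{2} + 12 x - 3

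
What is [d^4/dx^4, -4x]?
-16\frac{d^{3}}{dx^{3}}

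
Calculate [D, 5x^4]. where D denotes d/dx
20 x^{3}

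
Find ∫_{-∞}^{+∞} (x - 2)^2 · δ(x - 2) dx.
0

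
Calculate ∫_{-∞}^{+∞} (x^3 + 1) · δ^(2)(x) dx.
0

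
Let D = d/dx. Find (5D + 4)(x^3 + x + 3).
4 x^{3} + 15 x^{2} + 4 x + 17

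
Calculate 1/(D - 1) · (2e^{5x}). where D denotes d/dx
\frac{e^{5 x}}{2}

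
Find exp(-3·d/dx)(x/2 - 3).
\frac{x}{2} - \frac{9}{2}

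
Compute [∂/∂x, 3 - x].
-1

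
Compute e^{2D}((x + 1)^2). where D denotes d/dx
x^{2} + 6 x + 9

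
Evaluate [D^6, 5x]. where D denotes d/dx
30D^{5}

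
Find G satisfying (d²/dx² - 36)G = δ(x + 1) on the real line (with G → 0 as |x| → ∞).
-\frac{e^{-6|x + 1|}}{12}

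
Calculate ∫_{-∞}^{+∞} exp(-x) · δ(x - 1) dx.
e^{-1}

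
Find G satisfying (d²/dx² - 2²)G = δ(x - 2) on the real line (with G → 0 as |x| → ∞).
-\frac{e^{-2|x - 2|}}{4}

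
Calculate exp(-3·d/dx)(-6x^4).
- 6 x^{4} + 72 x^{3} - 324 x^{2} + 648 x - 486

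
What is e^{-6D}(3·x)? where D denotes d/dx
3 x - 18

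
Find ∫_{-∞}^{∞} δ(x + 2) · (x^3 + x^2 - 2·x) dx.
0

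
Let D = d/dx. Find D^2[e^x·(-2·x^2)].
2 \left(- x^{2} - 4 x - 2\right) e^{x}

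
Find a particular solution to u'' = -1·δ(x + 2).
-\frac{|x + 2|}{2}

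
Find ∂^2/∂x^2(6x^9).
432 x^{7}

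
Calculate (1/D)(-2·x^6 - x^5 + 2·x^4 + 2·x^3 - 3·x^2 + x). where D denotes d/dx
- \frac{2 x^{7}}{7} - \frac{x^{6}}{6} + \frac{2 x^{5}}{5} + \frac{x^{4}}{2} - x^{3} + \frac{x^{2}}{2}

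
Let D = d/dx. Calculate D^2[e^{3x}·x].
\left(9 x + 6\right) e^{3 x}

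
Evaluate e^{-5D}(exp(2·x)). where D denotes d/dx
e^{2 x - 10}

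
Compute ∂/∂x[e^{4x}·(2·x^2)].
4 x \left(2 x + 1\right) e^{4 x}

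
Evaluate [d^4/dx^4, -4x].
-16\frac{d^{3}}{dx^{3}}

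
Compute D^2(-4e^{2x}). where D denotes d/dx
- 16 e^{2 x}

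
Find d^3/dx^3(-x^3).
-6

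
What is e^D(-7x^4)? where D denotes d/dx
- 7 x^{4} - 28 x^{3} - 42 x^{2} - 28 x - 7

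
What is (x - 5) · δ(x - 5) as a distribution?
0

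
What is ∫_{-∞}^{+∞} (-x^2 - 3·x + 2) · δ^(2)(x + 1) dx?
-2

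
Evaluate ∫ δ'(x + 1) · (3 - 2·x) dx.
2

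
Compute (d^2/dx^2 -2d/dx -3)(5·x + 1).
- 15 x - 13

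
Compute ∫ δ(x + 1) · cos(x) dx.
\cos{\left(1 \right)}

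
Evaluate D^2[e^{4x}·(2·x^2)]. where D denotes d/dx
\left(32 x^{2} + 32 x + 4\right) e^{4 x}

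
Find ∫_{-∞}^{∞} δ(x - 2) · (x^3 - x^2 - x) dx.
2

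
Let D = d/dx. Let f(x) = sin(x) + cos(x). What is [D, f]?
- \sin{\left(x \right)} + \cos{\left(x \right)}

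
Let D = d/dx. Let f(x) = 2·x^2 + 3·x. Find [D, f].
4 x + 3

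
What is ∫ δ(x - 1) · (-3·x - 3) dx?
-6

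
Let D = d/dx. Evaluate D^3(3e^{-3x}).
- 81 e^{- 3 x}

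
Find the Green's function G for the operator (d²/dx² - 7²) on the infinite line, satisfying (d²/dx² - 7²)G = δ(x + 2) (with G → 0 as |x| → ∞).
-\frac{e^{-7|x + 2|}}{14}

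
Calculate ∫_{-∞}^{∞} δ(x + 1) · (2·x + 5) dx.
3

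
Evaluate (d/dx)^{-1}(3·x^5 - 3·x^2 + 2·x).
\frac{x^{6}}{2} - x^{3} + x^{2}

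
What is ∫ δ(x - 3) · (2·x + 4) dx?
10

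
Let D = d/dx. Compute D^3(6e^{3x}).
162 e^{3 x}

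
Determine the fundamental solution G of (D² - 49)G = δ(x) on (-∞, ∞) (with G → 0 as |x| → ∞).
-\frac{e^{-7|x|}}{14}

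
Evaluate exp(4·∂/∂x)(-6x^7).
- 6 x^{7} - 168 x^{6} - 2016 x^{5} - 13440 x^{4} - 53760 x^{3} - 129024 x^{2} - 172032 x - 98304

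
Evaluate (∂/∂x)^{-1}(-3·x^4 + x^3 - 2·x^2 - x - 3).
- \frac{3 x^{5}}{5} + \frac{x^{4}}{4} - \frac{2 x^{3}}{3} - \frac{x^{2}}{2} - 3 x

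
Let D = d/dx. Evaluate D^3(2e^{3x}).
54 e^{3 x}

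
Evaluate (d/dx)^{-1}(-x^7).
- \frac{x^{8}}{8}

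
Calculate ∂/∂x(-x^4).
- 4 x^{3}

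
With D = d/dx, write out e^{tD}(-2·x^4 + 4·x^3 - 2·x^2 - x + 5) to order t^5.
- 2 t^{4} - t^{3} \left(8 x - 4\right) - t^{2} \left(12 x^{2} - 12 x + 2\right) - t \left(8 x^{3} - 12 x^{2} + 4 x + 1\right) - 2 x^{4} + 4 x^{3} - 2 x^{2} - x + 5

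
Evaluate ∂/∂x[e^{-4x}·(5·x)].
5 \left(1 - 4 x\right) e^{- 4 x}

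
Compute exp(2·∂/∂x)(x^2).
x^{2} + 4 x + 4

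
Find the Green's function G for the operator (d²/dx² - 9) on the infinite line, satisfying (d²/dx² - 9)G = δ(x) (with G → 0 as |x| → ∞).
-\frac{e^{-3|x|}}{6}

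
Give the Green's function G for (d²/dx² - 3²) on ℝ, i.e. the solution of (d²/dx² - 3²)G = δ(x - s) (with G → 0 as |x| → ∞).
-\frac{e^{-3|x-s|}}{6}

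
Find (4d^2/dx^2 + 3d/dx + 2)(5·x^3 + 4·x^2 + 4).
10 x^{3} + 53 x^{2} + 144 x + 40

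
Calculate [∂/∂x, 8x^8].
64 x^{7}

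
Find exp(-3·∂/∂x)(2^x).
2^{x - 3}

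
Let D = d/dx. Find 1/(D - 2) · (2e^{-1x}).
- \frac{2 e^{- x}}{3}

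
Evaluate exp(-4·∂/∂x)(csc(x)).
\csc{\left(x - 4 \right)}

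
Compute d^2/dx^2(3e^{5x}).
75 e^{5 x}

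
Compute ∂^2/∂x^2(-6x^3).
- 36 x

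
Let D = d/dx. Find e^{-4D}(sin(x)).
\sin{\left(x - 4 \right)}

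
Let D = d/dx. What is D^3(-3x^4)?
- 72 x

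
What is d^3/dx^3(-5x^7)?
- 1050 x^{4}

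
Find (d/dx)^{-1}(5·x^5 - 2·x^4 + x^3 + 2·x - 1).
\frac{5 x^{6}}{6} - \frac{2 x^{5}}{5} + \frac{x^{4}}{4} + x^{2} - x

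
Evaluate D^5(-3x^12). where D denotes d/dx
- 285120 x^{7}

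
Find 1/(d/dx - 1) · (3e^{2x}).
3 e^{2 x}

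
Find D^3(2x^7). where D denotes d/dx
420 x^{4}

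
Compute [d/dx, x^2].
2 x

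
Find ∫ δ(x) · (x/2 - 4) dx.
-4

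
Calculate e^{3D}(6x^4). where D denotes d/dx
6 x^{4} + 72 x^{3} + 324 x^{2} + 648 x + 486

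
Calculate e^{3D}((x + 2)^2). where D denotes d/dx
x^{2} + 10 x + 25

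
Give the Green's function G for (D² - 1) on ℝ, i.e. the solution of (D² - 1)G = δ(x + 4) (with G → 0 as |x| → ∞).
-\frac{e^{-|x + 4|}}{2}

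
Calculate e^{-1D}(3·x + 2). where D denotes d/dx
3 x - 1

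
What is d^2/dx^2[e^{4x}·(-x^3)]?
- 2 x \left(8 x^{2} + 12 x + 3\right) e^{4 x}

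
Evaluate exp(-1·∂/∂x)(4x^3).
4 x^{3} - 12 x^{2} + 12 x - 4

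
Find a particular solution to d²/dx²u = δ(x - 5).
\frac{|x - 5|}{2}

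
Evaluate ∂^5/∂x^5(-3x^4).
0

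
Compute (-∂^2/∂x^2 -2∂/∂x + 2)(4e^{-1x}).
12 e^{- x}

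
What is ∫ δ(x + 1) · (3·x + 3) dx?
0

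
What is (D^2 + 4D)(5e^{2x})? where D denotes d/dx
60 e^{2 x}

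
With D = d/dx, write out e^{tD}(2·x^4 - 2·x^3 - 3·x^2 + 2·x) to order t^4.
2 t^{4} + t^{3} \left(8 x - 2\right) + t^{2} \left(12 x^{2} - 6 x - 3\right) + 2 t \left(4 x^{3} - 3 x^{2} - 3 x + 1\right) + 2 x^{4} - 2 x^{3} - 3 x^{2} + 2 x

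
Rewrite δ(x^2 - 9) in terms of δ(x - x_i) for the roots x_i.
\frac{\delta(x - 3) + \delta(x + 3)}{6}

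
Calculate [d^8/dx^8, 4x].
32\frac{d^{7}}{dx^{7}}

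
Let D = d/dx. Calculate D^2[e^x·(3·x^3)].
3 x \left(x^{2} + 6 x + 6\right) e^{x}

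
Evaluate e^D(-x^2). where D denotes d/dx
- x^{2} - 2 x - 1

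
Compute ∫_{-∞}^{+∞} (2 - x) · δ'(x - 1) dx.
1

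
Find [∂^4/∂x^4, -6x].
-24\frac{d^{3}}{dx^{3}}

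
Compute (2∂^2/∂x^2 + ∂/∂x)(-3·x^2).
- 6 x - 12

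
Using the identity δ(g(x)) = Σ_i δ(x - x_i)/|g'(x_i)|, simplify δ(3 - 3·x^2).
\frac{\delta(x - 1) + \delta(x + 1)}{6}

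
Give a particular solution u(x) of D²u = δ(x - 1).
\frac{|x - 1|}{2}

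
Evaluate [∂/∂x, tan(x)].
\frac{1}{\cos^{2}{\left(x \right)}}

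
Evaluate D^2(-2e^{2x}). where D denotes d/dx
- 8 e^{2 x}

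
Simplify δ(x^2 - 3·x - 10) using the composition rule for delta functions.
\frac{\delta(x + 2) + \delta(x - 5)}{7}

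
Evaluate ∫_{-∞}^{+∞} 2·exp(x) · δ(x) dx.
2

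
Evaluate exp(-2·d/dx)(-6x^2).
- 6 x^{2} + 24 x - 24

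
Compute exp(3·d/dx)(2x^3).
2 x^{3} + 18 x^{2} + 54 x + 54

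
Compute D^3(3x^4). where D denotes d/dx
72 x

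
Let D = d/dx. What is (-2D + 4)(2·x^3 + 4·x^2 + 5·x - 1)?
8 x^{3} + 4 x^{2} + 4 x - 14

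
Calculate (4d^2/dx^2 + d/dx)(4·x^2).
8 x + 32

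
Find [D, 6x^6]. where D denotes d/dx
36 x^{5}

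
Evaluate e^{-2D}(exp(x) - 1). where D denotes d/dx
e^{x - 2} - 1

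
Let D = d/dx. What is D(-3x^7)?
- 21 x^{6}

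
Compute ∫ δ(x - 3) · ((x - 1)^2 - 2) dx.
2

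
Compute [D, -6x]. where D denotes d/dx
-6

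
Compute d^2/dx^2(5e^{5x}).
125 e^{5 x}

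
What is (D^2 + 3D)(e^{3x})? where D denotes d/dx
18 e^{3 x}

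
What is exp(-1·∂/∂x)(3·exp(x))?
3 e^{x - 1}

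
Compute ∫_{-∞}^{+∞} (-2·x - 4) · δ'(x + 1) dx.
2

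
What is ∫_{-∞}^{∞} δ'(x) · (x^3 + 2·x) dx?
-2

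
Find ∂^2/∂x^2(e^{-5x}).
25 e^{- 5 x}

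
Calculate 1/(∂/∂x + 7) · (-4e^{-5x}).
- 2 e^{- 5 x}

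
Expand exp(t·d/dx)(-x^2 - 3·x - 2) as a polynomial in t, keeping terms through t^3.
- t^{2} - t \left(2 x + 3\right) - x^{2} - 3 x - 2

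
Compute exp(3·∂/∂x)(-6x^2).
- 6 x^{2} - 36 x - 54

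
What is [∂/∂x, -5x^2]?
- 10 x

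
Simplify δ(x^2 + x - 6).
\frac{\delta(x + 3) + \delta(x - 2)}{5}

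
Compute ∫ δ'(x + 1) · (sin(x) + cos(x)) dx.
- \sin{\left(1 \right)} - \cos{\left(1 \right)}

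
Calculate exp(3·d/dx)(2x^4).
2 x^{4} + 24 x^{3} + 108 x^{2} + 216 x + 162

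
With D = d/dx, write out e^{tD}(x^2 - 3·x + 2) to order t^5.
t^{2} + t \left(2 x - 3\right) + x^{2} - 3 x + 2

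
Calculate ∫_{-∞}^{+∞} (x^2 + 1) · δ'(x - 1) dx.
-2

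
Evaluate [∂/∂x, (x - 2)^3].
3 \left(x - 2\right)^{2}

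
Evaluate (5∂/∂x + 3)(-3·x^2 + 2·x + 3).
- 9 x^{2} - 24 x + 19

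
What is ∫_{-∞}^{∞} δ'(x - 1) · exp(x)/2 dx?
- \frac{e}{2}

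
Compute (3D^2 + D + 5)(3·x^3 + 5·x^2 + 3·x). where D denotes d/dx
15 x^{3} + 34 x^{2} + 79 x + 33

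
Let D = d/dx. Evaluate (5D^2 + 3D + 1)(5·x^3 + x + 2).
5 x^{3} + 45 x^{2} + 151 x + 5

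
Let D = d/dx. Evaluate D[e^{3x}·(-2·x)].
\left(- 6 x - 2\right) e^{3 x}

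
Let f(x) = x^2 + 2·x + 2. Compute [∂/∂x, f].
2 x + 2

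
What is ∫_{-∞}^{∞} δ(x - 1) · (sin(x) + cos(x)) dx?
\cos{\left(1 \right)} + \sin{\left(1 \right)}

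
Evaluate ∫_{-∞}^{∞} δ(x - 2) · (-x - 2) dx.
-4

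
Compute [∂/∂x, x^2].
2 x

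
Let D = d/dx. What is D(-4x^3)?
- 12 x^{2}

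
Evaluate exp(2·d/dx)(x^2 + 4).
x^{2} + 4 x + 8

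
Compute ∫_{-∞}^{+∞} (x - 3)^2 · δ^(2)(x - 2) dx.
2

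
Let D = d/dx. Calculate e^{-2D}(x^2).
x^{2} - 4 x + 4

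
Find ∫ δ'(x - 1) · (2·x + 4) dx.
-2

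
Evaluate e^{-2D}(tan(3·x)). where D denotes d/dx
\tan{\left(3 x - 6 \right)}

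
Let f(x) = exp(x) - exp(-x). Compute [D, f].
2 \cosh{\left(x \right)}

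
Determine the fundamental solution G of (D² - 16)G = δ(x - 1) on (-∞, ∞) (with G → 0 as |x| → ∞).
-\frac{e^{-4|x - 1|}}{8}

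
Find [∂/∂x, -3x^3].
- 9 x^{2}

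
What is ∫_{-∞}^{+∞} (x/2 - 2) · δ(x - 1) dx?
- \frac{3}{2}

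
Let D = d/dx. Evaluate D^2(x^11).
110 x^{9}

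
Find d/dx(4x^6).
24 x^{5}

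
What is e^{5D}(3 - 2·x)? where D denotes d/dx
- 2 x - 7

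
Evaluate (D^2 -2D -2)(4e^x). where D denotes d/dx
- 12 e^{x}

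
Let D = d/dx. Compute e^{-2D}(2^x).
2^{x - 2}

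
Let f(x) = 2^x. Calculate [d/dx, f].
2^{x} \log{\left(2 \right)}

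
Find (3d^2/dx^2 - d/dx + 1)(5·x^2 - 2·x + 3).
5 x^{2} - 12 x + 35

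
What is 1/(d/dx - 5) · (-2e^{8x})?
- \frac{2 e^{8 x}}{3}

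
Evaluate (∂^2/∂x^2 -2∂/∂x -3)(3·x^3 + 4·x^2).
- 9 x^{3} - 30 x^{2} + 2 x + 8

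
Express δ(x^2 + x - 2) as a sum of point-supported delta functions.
\frac{\delta(x + 2) + \delta(x - 1)}{3}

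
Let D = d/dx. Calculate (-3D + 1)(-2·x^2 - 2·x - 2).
- 2 x^{2} + 10 x + 4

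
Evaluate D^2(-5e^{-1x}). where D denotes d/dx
- 5 e^{- x}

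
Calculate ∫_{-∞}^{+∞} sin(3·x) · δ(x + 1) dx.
- \sin{\left(3 \right)}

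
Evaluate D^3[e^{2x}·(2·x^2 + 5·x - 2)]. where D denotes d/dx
\left(16 x^{2} + 88 x + 68\right) e^{2 x}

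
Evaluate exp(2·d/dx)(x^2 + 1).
x^{2} + 4 x + 5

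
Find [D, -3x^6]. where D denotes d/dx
- 18 x^{5}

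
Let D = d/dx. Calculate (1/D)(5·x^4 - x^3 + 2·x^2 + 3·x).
x^{5} - \frac{x^{4}}{4} + \frac{2 x^{3}}{3} + \frac{3 x^{2}}{2}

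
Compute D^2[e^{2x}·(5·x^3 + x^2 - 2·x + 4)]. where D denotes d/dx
\left(20 x^{3} + 64 x^{2} + 30 x + 10\right) e^{2 x}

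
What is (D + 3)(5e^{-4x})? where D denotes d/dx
- 5 e^{- 4 x}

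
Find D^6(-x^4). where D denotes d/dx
0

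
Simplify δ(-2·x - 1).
\frac{\delta(x + 1/2)}{2}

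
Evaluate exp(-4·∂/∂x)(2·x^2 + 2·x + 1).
2 x^{2} - 14 x + 25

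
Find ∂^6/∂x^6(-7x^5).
0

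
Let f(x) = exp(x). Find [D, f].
e^{x}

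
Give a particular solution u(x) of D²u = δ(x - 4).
\frac{|x - 4|}{2}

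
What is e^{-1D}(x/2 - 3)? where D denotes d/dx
\frac{x}{2} - \frac{7}{2}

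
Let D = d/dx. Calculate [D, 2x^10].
20 x^{9}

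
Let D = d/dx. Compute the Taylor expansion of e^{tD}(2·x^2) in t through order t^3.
2 t^{2} + 4 t x + 2 x^{2}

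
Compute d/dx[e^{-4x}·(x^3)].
x^{2} \left(3 - 4 x\right) e^{- 4 x}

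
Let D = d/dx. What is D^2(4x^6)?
120 x^{4}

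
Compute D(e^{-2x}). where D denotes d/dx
- 2 e^{- 2 x}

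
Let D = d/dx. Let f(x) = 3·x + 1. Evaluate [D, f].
3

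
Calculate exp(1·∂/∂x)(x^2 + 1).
x^{2} + 2 x + 2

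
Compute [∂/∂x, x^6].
6 x^{5}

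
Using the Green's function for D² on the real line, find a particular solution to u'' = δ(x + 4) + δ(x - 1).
\frac{|x + 4|}{2} + \frac{|x - 1|}{2}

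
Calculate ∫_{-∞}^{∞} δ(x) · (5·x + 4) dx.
4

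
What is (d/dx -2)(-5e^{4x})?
- 10 e^{4 x}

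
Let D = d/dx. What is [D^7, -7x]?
-49D^{6}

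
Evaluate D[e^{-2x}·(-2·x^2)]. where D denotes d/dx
4 x \left(x - 1\right) e^{- 2 x}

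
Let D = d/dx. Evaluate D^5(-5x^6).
- 3600 x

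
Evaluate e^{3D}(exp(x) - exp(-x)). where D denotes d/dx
2 \sinh{\left(x + 3 \right)}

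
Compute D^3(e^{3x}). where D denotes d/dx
27 e^{3 x}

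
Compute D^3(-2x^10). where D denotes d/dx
- 1440 x^{7}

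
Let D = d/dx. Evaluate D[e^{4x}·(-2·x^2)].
4 x \left(- 2 x - 1\right) e^{4 x}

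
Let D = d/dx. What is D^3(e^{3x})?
27 e^{3 x}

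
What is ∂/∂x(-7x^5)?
- 35 x^{4}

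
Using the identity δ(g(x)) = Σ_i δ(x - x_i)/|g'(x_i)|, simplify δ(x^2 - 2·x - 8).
\frac{\delta(x - 4) + \delta(x + 2)}{6}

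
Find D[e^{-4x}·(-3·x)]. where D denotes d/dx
3 \left(4 x - 1\right) e^{- 4 x}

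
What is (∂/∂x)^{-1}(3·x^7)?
\frac{3 x^{8}}{8}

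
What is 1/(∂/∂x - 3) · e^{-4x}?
- \frac{e^{- 4 x}}{7}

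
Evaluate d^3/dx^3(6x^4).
144 x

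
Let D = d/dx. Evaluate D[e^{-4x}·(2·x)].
2 \left(1 - 4 x\right) e^{- 4 x}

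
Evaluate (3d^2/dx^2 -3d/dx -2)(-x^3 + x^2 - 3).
2 x^{3} + 7 x^{2} - 24 x + 12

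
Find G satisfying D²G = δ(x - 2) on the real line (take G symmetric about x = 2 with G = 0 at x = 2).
\frac{|x - 2|}{2}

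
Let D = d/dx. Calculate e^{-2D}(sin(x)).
\sin{\left(x - 2 \right)}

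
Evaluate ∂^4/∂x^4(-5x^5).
- 600 x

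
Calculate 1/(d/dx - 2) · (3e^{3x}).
3 e^{3 x}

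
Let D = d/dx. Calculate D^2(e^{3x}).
9 e^{3 x}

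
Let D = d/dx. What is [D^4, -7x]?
-28D^{3}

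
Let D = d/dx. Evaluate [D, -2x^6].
- 12 x^{5}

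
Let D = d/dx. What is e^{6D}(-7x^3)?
- 7 x^{3} - 126 x^{2} - 756 x - 1512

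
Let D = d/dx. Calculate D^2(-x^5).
- 20 x^{3}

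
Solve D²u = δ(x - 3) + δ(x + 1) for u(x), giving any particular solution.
\frac{|x - 3|}{2} + \frac{|x + 1|}{2}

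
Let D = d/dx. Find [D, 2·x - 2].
2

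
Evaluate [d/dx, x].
1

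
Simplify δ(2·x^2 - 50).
\frac{\delta(x - 5) + \delta(x + 5)}{20}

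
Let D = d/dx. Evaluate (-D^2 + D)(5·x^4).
20 x^{2} \left(x - 3\right)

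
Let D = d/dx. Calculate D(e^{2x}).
2 e^{2 x}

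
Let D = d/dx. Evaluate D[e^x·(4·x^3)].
4 x^{2} \left(x + 3\right) e^{x}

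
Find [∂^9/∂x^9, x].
9\frac{d^{8}}{dx^{8}}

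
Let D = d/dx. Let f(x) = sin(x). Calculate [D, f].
\cos{\left(x \right)}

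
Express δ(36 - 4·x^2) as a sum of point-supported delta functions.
\frac{\delta(x - 3) + \delta(x + 3)}{24}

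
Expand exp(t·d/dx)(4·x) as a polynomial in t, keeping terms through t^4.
4 t + 4 x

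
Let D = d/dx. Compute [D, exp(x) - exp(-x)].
2 \cosh{\left(x \right)}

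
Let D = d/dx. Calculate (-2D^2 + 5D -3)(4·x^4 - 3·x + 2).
- 12 x^{4} + 80 x^{3} - 96 x^{2} + 9 x - 21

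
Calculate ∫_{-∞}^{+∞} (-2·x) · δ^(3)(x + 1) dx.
0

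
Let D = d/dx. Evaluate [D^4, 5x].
20D^{3}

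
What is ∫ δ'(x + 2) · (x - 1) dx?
-1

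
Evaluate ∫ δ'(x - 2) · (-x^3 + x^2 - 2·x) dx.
10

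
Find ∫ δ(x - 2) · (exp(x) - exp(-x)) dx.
2 \sinh{\left(2 \right)}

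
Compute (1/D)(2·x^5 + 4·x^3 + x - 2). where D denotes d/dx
\frac{x^{6}}{3} + x^{4} + \frac{x^{2}}{2} - 2 x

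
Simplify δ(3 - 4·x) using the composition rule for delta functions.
\frac{\delta(x - 3/4)}{4}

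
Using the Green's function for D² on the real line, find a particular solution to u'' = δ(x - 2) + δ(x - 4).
\frac{|x - 2|}{2} + \frac{|x - 4|}{2}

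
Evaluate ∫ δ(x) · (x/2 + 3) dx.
3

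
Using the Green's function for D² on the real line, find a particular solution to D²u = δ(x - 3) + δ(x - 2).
\frac{|x - 3|}{2} + \frac{|x - 2|}{2}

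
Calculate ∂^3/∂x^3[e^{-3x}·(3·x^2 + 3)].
27 \left(- 3 x^{2} + 6 x - 5\right) e^{- 3 x}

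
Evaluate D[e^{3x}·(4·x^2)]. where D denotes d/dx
4 x \left(3 x + 2\right) e^{3 x}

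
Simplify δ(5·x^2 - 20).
\frac{\delta(x - 2) + \delta(x + 2)}{20}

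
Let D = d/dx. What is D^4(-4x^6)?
- 1440 x^{2}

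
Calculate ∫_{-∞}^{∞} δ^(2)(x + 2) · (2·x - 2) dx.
0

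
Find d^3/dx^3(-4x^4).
- 96 x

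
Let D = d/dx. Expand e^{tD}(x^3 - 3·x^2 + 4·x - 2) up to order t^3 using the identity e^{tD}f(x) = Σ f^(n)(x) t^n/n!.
t^{3} + 3 t^{2} \left(x - 1\right) + t \left(3 x^{2} - 6 x + 4\right) + x^{3} - 3 x^{2} + 4 x - 2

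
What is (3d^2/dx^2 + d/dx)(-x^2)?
- 2 x - 6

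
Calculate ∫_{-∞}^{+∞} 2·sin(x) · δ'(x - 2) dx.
- 2 \cos{\left(2 \right)}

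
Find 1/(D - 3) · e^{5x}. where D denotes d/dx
\frac{e^{5 x}}{2}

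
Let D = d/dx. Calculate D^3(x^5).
60 x^{2}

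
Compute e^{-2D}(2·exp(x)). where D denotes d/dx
2 e^{x - 2}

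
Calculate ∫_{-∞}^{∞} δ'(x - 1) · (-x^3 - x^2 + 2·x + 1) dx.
3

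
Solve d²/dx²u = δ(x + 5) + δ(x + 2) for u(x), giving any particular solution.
\frac{|x + 5|}{2} + \frac{|x + 2|}{2}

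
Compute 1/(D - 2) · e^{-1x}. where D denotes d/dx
- \frac{e^{- x}}{3}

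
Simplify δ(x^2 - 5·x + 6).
\frac{\delta(x - 2) + \delta(x - 3)}{1}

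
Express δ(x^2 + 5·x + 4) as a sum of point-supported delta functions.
\frac{\delta(x + 4) + \delta(x + 1)}{3}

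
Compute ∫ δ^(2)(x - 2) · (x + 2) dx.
0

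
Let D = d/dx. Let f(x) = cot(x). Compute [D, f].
- \frac{1}{\sin^{2}{\left(x \right)}}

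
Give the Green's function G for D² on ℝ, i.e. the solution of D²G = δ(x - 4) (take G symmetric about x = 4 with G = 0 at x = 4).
\frac{|x - 4|}{2}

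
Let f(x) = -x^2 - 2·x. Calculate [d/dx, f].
- 2 x - 2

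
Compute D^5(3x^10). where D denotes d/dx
90720 x^{5}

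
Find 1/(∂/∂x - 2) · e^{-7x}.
- \frac{e^{- 7 x}}{9}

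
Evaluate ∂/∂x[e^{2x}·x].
\left(2 x + 1\right) e^{2 x}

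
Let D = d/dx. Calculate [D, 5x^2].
10 x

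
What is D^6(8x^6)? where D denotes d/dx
5760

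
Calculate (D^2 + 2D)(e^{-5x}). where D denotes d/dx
15 e^{- 5 x}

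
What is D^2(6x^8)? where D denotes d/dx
336 x^{6}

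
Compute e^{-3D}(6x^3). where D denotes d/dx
6 x^{3} - 54 x^{2} + 162 x - 162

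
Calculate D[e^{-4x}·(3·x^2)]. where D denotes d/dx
6 x \left(1 - 2 x\right) e^{- 4 x}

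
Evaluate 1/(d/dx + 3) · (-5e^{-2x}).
- 5 e^{- 2 x}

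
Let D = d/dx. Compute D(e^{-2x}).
- 2 e^{- 2 x}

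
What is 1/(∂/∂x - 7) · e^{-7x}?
- \frac{e^{- 7 x}}{14}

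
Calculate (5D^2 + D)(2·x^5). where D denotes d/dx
10 x^{3} \left(x + 20\right)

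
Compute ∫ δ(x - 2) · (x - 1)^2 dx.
1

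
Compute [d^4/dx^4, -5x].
-20\frac{d^{3}}{dx^{3}}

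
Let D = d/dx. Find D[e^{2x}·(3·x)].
\left(6 x + 3\right) e^{2 x}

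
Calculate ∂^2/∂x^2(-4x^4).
- 48 x^{2}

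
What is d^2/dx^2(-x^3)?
- 6 x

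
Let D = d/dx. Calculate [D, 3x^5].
15 x^{4}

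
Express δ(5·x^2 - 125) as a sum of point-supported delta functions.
\frac{\delta(x - 5) + \delta(x + 5)}{50}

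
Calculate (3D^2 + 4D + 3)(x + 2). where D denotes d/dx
3 x + 10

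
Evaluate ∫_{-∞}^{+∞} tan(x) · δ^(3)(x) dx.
-2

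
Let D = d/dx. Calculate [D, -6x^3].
- 18 x^{2}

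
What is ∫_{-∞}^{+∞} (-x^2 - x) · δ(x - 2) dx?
-6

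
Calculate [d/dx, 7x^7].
49 x^{6}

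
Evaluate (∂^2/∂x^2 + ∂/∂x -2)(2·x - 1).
4 - 4 x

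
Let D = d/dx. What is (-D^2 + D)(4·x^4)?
16 x^{2} \left(x - 3\right)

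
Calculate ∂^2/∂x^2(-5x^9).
- 360 x^{7}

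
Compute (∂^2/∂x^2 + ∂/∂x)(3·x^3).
9 x \left(x + 2\right)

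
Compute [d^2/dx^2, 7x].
14\frac{d}{dx}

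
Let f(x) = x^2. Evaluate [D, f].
2 x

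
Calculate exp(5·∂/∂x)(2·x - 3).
2 x + 7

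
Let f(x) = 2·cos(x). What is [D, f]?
- 2 \sin{\left(x \right)}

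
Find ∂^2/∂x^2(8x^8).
448 x^{6}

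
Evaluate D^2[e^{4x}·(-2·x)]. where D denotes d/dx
\left(- 32 x - 16\right) e^{4 x}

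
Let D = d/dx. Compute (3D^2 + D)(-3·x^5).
15 x^{3} \left(- x - 12\right)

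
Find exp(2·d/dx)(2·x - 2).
2 x + 2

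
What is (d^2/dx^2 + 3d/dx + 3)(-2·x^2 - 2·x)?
- 6 x^{2} - 18 x - 10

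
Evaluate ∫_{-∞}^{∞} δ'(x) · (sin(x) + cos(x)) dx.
-1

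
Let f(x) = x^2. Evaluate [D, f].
2 x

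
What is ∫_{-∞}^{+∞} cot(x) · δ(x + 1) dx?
- \cot{\left(1 \right)}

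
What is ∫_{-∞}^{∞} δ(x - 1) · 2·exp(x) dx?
2 e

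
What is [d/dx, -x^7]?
- 7 x^{6}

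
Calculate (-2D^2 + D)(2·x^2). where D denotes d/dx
4 x - 8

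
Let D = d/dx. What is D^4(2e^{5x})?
1250 e^{5 x}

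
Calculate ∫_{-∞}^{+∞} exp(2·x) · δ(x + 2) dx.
e^{-4}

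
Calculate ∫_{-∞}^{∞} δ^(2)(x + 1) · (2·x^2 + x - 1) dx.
4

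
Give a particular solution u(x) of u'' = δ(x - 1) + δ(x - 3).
\frac{|x - 1|}{2} + \frac{|x - 3|}{2}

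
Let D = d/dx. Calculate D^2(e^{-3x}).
9 e^{- 3 x}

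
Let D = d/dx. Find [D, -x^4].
- 4 x^{3}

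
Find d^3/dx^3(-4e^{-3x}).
108 e^{- 3 x}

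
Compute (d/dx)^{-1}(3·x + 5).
\frac{3 x^{2}}{2} + 5 x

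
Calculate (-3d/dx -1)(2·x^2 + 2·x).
- 2 x^{2} - 14 x - 6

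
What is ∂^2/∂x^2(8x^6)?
240 x^{4}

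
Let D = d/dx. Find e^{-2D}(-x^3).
- x^{3} + 6 x^{2} - 12 x + 8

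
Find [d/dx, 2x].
2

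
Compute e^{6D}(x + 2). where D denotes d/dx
x + 8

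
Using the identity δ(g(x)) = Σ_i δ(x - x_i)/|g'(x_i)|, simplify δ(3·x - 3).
\frac{\delta(x - 1)}{3}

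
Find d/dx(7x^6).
42 x^{5}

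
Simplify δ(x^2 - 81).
\frac{\delta(x - 9) + \delta(x + 9)}{18}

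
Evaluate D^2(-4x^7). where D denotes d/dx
- 168 x^{5}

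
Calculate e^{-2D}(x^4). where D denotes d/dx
x^{4} - 8 x^{3} + 24 x^{2} - 32 x + 16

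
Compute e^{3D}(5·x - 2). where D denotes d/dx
5 x + 13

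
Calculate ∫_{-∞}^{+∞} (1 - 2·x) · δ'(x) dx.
2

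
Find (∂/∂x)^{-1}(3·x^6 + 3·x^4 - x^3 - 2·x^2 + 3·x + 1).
\frac{3 x^{7}}{7} + \frac{3 x^{5}}{5} - \frac{x^{4}}{4} - \frac{2 x^{3}}{3} + \frac{3 x^{2}}{2} + x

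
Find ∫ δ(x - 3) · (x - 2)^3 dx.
1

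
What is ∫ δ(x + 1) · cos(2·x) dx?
\cos{\left(2 \right)}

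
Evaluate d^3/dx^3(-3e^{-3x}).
81 e^{- 3 x}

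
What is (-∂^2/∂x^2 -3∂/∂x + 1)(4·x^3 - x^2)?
4 x^{3} - 37 x^{2} - 18 x + 2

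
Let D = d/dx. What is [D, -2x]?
-2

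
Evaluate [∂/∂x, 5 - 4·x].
-4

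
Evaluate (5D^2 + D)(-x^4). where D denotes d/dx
4 x^{2} \left(- x - 15\right)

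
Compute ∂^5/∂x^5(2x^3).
0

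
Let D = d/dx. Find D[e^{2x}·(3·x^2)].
6 x \left(x + 1\right) e^{2 x}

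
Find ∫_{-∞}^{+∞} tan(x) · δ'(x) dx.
-1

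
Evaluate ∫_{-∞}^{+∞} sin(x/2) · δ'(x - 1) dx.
- \frac{\cos{\left(\frac{1}{2} \right)}}{2}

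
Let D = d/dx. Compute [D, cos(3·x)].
- 3 \sin{\left(3 x \right)}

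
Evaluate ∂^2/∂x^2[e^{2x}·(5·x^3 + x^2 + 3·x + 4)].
\left(20 x^{3} + 64 x^{2} + 50 x + 30\right) e^{2 x}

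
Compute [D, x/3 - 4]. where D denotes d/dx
\frac{1}{3}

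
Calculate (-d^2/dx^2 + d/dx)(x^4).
4 x^{2} \left(x - 3\right)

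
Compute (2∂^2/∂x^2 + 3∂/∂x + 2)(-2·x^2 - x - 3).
- 4 x^{2} - 14 x - 17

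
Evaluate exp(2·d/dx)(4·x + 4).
4 x + 12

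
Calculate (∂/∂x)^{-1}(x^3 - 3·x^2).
\frac{x^{4}}{4} - x^{3}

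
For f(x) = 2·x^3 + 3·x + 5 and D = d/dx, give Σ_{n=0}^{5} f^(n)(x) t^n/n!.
2 t^{3} + 6 t^{2} x + 3 t \left(2 x^{2} + 1\right) + 2 x^{3} + 3 x + 5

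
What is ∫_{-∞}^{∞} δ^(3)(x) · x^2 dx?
0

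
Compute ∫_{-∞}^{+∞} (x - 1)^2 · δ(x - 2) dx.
1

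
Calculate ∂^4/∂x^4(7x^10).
35280 x^{6}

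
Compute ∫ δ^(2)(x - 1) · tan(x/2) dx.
\frac{\tan^{3}{\left(\frac{1}{2} \right)}}{2} + \frac{\tan{\left(\frac{1}{2} \right)}}{2}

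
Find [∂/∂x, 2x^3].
6 x^{2}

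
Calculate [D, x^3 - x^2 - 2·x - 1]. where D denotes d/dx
3 x^{2} - 2 x - 2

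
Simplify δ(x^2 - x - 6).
\frac{\delta(x + 2) + \delta(x - 3)}{5}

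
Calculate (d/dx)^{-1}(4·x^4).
\frac{4 x^{5}}{5}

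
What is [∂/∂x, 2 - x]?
-1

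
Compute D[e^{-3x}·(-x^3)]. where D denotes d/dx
3 x^{2} \left(x - 1\right) e^{- 3 x}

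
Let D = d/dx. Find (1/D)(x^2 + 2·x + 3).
\frac{x^{3}}{3} + x^{2} + 3 x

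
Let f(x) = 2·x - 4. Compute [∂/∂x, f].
2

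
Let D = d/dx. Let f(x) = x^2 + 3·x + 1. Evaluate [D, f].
2 x + 3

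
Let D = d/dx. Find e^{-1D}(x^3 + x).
x^{3} - 3 x^{2} + 4 x - 2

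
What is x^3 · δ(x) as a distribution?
0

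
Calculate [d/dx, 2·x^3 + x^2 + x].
6 x^{2} + 2 x + 1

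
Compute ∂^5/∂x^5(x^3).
0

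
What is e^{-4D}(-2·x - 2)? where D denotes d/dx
6 - 2 x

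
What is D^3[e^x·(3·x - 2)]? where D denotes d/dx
\left(3 x + 7\right) e^{x}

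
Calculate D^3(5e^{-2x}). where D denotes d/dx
- 40 e^{- 2 x}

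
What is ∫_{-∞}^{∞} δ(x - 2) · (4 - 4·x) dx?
-4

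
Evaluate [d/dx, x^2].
2 x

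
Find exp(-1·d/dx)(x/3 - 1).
\frac{x}{3} - \frac{4}{3}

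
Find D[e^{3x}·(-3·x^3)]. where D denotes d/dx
9 x^{2} \left(- x - 1\right) e^{3 x}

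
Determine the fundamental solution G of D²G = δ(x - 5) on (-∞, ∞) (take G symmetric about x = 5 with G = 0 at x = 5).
\frac{|x - 5|}{2}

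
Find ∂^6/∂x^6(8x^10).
1209600 x^{4}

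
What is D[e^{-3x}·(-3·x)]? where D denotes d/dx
3 \left(3 x - 1\right) e^{- 3 x}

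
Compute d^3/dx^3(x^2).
0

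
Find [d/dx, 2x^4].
8 x^{3}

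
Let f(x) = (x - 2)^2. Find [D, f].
2 x - 4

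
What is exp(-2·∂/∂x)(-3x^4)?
- 3 x^{4} + 24 x^{3} - 72 x^{2} + 96 x - 48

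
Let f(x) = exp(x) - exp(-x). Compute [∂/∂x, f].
2 \cosh{\left(x \right)}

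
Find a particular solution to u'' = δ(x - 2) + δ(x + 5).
\frac{|x - 2|}{2} + \frac{|x + 5|}{2}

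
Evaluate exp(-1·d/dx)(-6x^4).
- 6 x^{4} + 24 x^{3} - 36 x^{2} + 24 x - 6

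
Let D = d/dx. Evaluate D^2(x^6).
30 x^{4}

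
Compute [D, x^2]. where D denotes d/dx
2 x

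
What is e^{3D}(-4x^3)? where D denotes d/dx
- 4 x^{3} - 36 x^{2} - 108 x - 108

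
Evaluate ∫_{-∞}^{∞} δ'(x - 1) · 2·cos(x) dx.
2 \sin{\left(1 \right)}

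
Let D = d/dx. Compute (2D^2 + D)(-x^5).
5 x^{3} \left(- x - 8\right)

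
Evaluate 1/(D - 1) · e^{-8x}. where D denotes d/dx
- \frac{e^{- 8 x}}{9}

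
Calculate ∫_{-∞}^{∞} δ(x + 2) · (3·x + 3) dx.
-3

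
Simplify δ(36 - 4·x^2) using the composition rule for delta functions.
\frac{\delta(x - 3) + \delta(x + 3)}{24}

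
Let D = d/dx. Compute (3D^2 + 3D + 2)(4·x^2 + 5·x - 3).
8 x^{2} + 34 x + 33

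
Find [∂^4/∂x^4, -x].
-4\frac{d^{3}}{dx^{3}}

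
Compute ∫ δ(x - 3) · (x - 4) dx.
-1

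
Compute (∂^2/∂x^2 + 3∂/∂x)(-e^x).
- 4 e^{x}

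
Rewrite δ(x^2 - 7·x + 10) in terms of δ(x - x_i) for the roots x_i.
\frac{\delta(x - 2) + \delta(x - 5)}{3}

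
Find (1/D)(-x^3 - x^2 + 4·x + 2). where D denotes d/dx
- \frac{x^{4}}{4} - \frac{x^{3}}{3} + 2 x^{2} + 2 x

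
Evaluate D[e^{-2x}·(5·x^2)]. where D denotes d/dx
10 x \left(1 - x\right) e^{- 2 x}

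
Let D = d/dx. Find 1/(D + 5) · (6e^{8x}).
\frac{6 e^{8 x}}{13}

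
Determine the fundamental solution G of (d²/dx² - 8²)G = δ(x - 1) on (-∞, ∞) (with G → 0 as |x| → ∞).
-\frac{e^{-8|x - 1|}}{16}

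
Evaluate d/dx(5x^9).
45 x^{8}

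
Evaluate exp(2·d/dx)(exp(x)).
e^{x + 2}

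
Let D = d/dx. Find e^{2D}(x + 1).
x + 3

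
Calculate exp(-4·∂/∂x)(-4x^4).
- 4 x^{4} + 64 x^{3} - 384 x^{2} + 1024 x - 1024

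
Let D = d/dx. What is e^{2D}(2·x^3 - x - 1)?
2 x^{3} + 12 x^{2} + 23 x + 13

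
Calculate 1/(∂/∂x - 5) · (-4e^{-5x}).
\frac{2 e^{- 5 x}}{5}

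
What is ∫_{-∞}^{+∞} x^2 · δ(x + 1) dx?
1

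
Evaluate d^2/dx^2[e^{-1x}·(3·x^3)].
3 x \left(x^{2} - 6 x + 6\right) e^{- x}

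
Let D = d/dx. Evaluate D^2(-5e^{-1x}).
- 5 e^{- x}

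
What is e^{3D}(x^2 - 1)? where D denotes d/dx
x^{2} + 6 x + 8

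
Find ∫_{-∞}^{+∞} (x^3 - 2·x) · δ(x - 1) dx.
-1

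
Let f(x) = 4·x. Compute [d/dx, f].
4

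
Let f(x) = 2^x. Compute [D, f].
2^{x} \log{\left(2 \right)}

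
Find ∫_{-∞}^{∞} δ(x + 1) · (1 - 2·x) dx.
3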